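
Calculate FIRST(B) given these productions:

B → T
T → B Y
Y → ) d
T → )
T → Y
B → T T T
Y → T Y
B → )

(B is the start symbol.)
FIRST sets of the other non-terminals involved (by the same procedure, iterated to a fixed point):
  FIRST(T) = { ')' }

From B → T:
  - T is a non-terminal: add FIRST(T) \ {ε} = { ')' }
    T is not nullable, so stop
From B → T T T:
  - T is a non-terminal: add FIRST(T) \ {ε} = { ')' }
    T is not nullable, so stop
From B → ):
  - ')' is a terminal: add ')' and stop

Collecting: FIRST(B) = { ')' }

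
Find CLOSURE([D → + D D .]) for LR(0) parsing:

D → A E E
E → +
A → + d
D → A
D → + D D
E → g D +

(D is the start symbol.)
{ [D → + D D .] }

Start with: [D → + D D .]
The dot is at the end, so nothing is added.

CLOSURE = { [D → + D D .] }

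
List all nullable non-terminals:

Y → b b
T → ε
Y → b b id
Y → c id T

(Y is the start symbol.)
{ 'T' }

A non-terminal is nullable if it can derive ε (the empty string): either it has an ε-production, or it has a production whose right-hand side consists entirely of nullable non-terminals.

ε-productions: T → ε
So T is immediately nullable.
No further non-terminal can be added: every production for the remaining non-terminals contains a terminal or a non-nullable non-terminal.
Nullable = { 'T' }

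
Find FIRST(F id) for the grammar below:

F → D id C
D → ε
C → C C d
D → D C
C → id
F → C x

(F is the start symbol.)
{ 'id' }

FIRST sets of the non-terminals involved (from the grammar, by fixed-point iteration):
  FIRST(F) = { 'id' }

To compute FIRST(F id), process the symbols left to right:
Symbol F is a non-terminal. Add FIRST(F) \ {ε} = { 'id' }
F is not nullable (ε ∉ FIRST(F)), so stop here.
FIRST(F id) = { 'id' }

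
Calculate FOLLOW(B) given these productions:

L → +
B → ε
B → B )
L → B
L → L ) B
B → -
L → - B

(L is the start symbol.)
In B → B ): B is followed by ')', add FIRST(')') \ {ε} = { ')' }
In L → B: B is at the end, add FOLLOW(L)
In L → L ) B: B is at the end, add FOLLOW(L)
In L → - B: B is at the end, add FOLLOW(L)

The FOLLOW sets referred to above (computed the same way, to a fixed point):
  FOLLOW(L) = { $, ')' }

Taking the union: FOLLOW(B) = { $, ')' }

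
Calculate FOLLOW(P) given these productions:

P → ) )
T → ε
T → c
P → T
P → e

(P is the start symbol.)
P is the start symbol, so $ ∈ FOLLOW(P).
P does not occur on any right-hand side.

Taking the union: FOLLOW(P) = { $ }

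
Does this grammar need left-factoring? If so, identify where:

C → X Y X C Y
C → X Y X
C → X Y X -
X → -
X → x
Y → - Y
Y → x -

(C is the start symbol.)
Left-factoring is needed when two productions for the same non-terminal
share a common prefix on the right-hand side.

Productions for C:
  C → X Y X C Y
  C → X Y X
  C → X Y X -
Productions for X:
  X → -
  X → x
Productions for Y:
  Y → - Y
  Y → x -

Found common prefix 'X Y X' in productions for C

Answer: Yes, C has productions with common prefix 'X Y X'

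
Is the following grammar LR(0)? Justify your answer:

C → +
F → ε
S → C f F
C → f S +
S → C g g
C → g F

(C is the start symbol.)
Augment with C' → C and build the canonical LR(0) collection (I0 = CLOSURE({[C' → . C]}), then GOTO on every symbol after a dot until no new states appear). It has 13 states:
  I0: { [C → . +], [C → . f S +], [C → . g F], [C' → . C] }  — shift
  I1: { [C → + .] }  — reduce
  I2: { [C' → C .] }  — accept
  I3: { [C → . +], [C → . f S +], [C → . g F], [C → f . S +], [S → . C f F], [S → . C g g] }  — shift
  I4: { [C → g . F], [F → .] }  — reduce
  I5: { [C → g F .] }  — reduce
  I6: { [S → C . f F], [S → C . g g] }  — shift
  I7: { [C → f S . +] }  — shift
  I8: { [C → f S + .] }  — reduce
  I9: { [F → .], [S → C f . F] }  — reduce
  I10: { [S → C g . g] }  — shift
  I11: { [S → C g g .] }  — reduce
  I12: { [S → C f F .] }  — reduce

Every state is either a pure shift/goto state or contains exactly one complete item and nothing to shift — no conflicts. The grammar is LR(0).

Answer: Yes, the grammar is LR(0)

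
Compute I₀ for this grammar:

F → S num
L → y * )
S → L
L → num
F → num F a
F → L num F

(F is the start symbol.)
First, augment the grammar with F' → F
I₀ = CLOSURE({ [F' → . F] }):
  [F' → . F] has the dot before F: add [F → . S num], [F → . num F a], [F → . L num F]
  [F → . S num] has the dot before S: add [S → . L]
  [F → . L num F] has the dot before L: add [L → . y * )], [L → . num]
No further items can be added.

I₀ = { [F → . L num F], [F → . S num], [F → . num F a], [F' → . F], [L → . num], [L → . y * )], [S → . L] }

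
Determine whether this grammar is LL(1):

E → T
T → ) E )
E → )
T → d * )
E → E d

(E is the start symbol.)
No. Predict set conflict for E: { ')' }

A grammar is LL(1) if for each non-terminal N with multiple productions, the predict sets of those productions are pairwise disjoint, where PREDICT(N → α) = (FIRST(α) \ {ε}) ∪ (FOLLOW(N) if α ⇒* ε).

Relevant sets:
  FIRST(T) = { ')', 'd' }
  FIRST(E) = { ')', 'd' }

For E:
  PREDICT(E → T) = { ')', 'd' }
  PREDICT(E → ')') = { ')' }
  PREDICT(E → E d) = { ')', 'd' }
For T:
  PREDICT(T → ')' E ')') = { ')' }
  PREDICT(T → d '*' ')') = { 'd' }

Conflict found: Predict set conflict for E: { ')' }
The grammar is NOT LL(1).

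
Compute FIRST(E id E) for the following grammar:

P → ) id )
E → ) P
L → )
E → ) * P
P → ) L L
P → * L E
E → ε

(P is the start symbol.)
FIRST sets of the non-terminals involved (from the grammar, by fixed-point iteration):
  FIRST(E) = { ')', ε }

To compute FIRST(E id E), process the symbols left to right:
Symbol E is a non-terminal. Add FIRST(E) \ {ε} = { ')' }
E is nullable (ε ∈ FIRST(E)), continue to the next symbol.
Symbol id is a terminal. Add 'id' and stop.
FIRST(E id E) = { ')', 'id' }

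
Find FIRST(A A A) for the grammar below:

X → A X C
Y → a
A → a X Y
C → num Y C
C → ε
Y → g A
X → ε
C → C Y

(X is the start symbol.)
FIRST sets of the non-terminals involved (from the grammar, by fixed-point iteration):
  FIRST(A) = { 'a' }

To compute FIRST(A A A), process the symbols left to right:
Symbol A is a non-terminal. Add FIRST(A) \ {ε} = { 'a' }
A is not nullable (ε ∉ FIRST(A)), so stop here.
FIRST(A A A) = { 'a' }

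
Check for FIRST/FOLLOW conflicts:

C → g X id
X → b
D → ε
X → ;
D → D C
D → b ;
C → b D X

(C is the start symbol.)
Nullable non-terminals: D.
FIRST sets used below: FIRST(D) = { 'b', 'g', ε }, FIRST(C) = { 'b', 'g' }

D: nullable alternative(s) D → ε; FOLLOW(D) = { ';', 'b', 'g' }
  D → ε: FIRST \ {ε} = { } — this is the only nullable alternative, skip
  D → D C: FIRST \ {ε} = { 'b', 'g' } — overlaps FOLLOW(D) on { 'b', 'g' }: CONFLICT
  D → b ;: FIRST \ {ε} = { 'b' } — overlaps FOLLOW(D) on { 'b' }: CONFLICT

C, X have no nullable alternative, so no FIRST/FOLLOW check is needed there.

So the grammar has 2 FIRST/FOLLOW conflicts (marked CONFLICT above).

Answer: Yes. D → D C with FOLLOW(D) on { 'b', 'g' }; D → b ';' with FOLLOW(D) on { 'b' }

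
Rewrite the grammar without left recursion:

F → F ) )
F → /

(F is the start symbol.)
F → / F'
F' → ) ) F'
F' → ε

F is directly left-recursive. The standard transformation for
  A → A α₁ | ... | A α_m | β₁ | ... | β_n
is
  A  → β₁ A' | ... | β_n A'
  A' → α₁ A' | ... | α_m A' | ε

F → / becomes F → / F'
F → F ) ) becomes F' → ) ) F'
Add F' → ε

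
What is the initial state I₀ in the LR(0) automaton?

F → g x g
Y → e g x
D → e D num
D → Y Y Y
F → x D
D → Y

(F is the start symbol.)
First, augment the grammar with F' → F
I₀ = CLOSURE({ [F' → . F] }):
  [F' → . F] has the dot before F: add [F → . g x g], [F → . x D]
No further items can be added.

I₀ = { [F → . g x g], [F → . x D], [F' → . F] }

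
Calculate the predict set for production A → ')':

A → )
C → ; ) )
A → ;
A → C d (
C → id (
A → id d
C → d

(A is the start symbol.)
{ ')' }

PREDICT(A → ')') = (FIRST(RHS) \ {ε}) ∪ (FOLLOW(A) if ε ∈ FIRST(RHS), i.e. RHS ⇒* ε)
FIRST(')') = { ')' }
ε ∉ FIRST(')'), so FOLLOW(A) is not added.
PREDICT(A → ')') = { ')' }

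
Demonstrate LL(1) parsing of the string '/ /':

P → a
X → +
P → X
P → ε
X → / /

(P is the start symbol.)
Stack is shown with the top on the left.

Stack  Input  Action
--------------------
P $    / / $  output P → X
X $    / / $  output X → / /
/ / $  / / $  match '/'
/ $    / $    match '/'
$      $      accept

The string is accepted.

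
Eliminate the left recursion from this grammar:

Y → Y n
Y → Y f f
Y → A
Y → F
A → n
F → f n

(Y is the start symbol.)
Y → A Y'
Y → F Y'
Y' → n Y'
Y' → f f Y'
Y' → ε
A → n
F → f n

Y is directly left-recursive. The standard transformation for
  A → A α₁ | ... | A α_m | β₁ | ... | β_n
is
  A  → β₁ A' | ... | β_n A'
  A' → α₁ A' | ... | α_m A' | ε

Y → A becomes Y → A Y'
Y → F becomes Y → F Y'
Y → Y n becomes Y' → n Y'
Y → Y f f becomes Y' → f f Y'
Add Y' → ε

Productions for other non-terminals are unchanged:
  A → n
  F → f n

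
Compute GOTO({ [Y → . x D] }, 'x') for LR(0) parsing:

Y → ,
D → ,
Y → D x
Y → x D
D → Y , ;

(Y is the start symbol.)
{ [D → . ,], [D → . Y , ;], [Y → . ,], [Y → . D x], [Y → . x D], [Y → x . D] }

GOTO(I, 'x') = CLOSURE({ [A → αX.β] : [A → α.Xβ] ∈ I, X = 'x' })

Items with dot before 'x', with the dot advanced:
  [Y → . x D] → [Y → x . D]
Closure of the advanced items:
  [Y → x . D] has the dot before D: add [D → . ,], [D → . Y , ;]
  [D → . Y , ;] has the dot before Y: add [Y → . ,], [Y → . D x], [Y → . x D]

GOTO = { [D → . ,], [D → . Y , ;], [Y → . ,], [Y → . D x], [Y → . x D], [Y → x . D] }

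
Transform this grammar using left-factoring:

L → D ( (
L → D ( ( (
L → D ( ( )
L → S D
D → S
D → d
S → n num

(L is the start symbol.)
Left-factoring transforms A → αβ₁ | αβ₂ into A → αA' and A' → β₁ | β₂
(α is the longest common prefix among the alternatives). Repeat until
no nonterminal has two alternatives with a common prefix.

Round 1: L has alternatives sharing prefix 'D ( ('. Introduce L': L → D ( ( L'
  Add: L' → ε
  Add: L' → (
  Add: L' → )

No remaining common prefixes — done.

Resulting grammar:
L → D ( ( L'
L' → ε
L' → (
L' → )
L → S D
D → S
D → d
S → n num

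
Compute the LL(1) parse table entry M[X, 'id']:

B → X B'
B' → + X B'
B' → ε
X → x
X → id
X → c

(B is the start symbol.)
To find M[X, 'id'], we find productions for X where 'id' is in the predict set (PREDICT(N → α) = (FIRST(α) \ {ε}) ∪ (FOLLOW(N) if α ⇒* ε)).

X → x: PREDICT = { 'x' }
X → id: PREDICT = { 'id' }
  'id' is in predict set, so this production goes in M[X, 'id']
X → c: PREDICT = { 'c' }

M[X, 'id'] = X → id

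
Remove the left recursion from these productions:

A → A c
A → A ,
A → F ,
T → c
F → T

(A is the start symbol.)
A is directly left-recursive. The standard transformation for
  A → A α₁ | ... | A α_m | β₁ | ... | β_n
is
  A  → β₁ A' | ... | β_n A'
  A' → α₁ A' | ... | α_m A' | ε

A → F , becomes A → F , A'
A → A c becomes A' → c A'
A → A , becomes A' → , A'
Add A' → ε

Productions for other non-terminals are unchanged:
  T → c
  F → T

Resulting grammar:
A → F , A'
A' → c A'
A' → , A'
A' → ε
T → c
F → T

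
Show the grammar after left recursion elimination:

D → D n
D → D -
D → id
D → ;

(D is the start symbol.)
D is directly left-recursive. The standard transformation for
  A → A α₁ | ... | A α_m | β₁ | ... | β_n
is
  A  → β₁ A' | ... | β_n A'
  A' → α₁ A' | ... | α_m A' | ε

D → id becomes D → id D'
D → ; becomes D → ; D'
D → D n becomes D' → n D'
D → D - becomes D' → - D'
Add D' → ε

Resulting grammar:
D → id D'
D → ; D'
D' → n D'
D' → - D'
D' → ε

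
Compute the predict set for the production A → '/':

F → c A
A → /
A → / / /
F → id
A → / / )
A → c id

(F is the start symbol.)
{ '/' }

PREDICT(A → '/') = (FIRST(RHS) \ {ε}) ∪ (FOLLOW(A) if ε ∈ FIRST(RHS), i.e. RHS ⇒* ε)
FIRST('/') = { '/' }
ε ∉ FIRST('/'), so FOLLOW(A) is not added.
PREDICT(A → '/') = { '/' }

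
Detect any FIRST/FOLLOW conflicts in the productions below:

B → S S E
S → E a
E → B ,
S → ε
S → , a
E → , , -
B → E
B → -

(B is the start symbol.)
A FIRST/FOLLOW conflict occurs when a non-terminal N has a nullable alternative N → β (β ⇒* ε) and another alternative N → α with FIRST(α) ∩ FOLLOW(N) ≠ ∅: on such a lookahead the parser cannot decide between expanding α and letting N vanish via β.

Nullable non-terminals: S.
FIRST sets used below: FIRST(E) = { ',', '-' }

S: nullable alternative(s) S → ε; FOLLOW(S) = { ',', '-' }
  S → E a: FIRST \ {ε} = { ',', '-' } — overlaps FOLLOW(S) on { ',', '-' }: CONFLICT
  S → ε: FIRST \ {ε} = { } — this is the only nullable alternative, skip
  S → , a: FIRST \ {ε} = { ',' } — overlaps FOLLOW(S) on { ',' }: CONFLICT

B, E have no nullable alternative, so no FIRST/FOLLOW check is needed there.

So the grammar has 2 FIRST/FOLLOW conflicts (marked CONFLICT above).

Answer: Yes. S → E a with FOLLOW(S) on { ',', '-' }; S → ',' a with FOLLOW(S) on { ',' }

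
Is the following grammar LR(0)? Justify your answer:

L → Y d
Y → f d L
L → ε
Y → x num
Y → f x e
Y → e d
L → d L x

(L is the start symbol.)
Augment with L' → L and build the canonical LR(0) collection (I0 = CLOSURE({[L' → . L]}), then GOTO on every symbol after a dot until no new states appear). It has 16 states:
  I0: { [L → . Y d], [L → . d L x], [L → .], [L' → . L], [Y → . e d], [Y → . f d L], [Y → . f x e], [Y → . x num] }  — shift, reduce
  I1: { [L' → L .] }  — accept
  I2: { [L → Y . d] }  — shift
  I3: { [L → . Y d], [L → . d L x], [L → .], [L → d . L x], [Y → . e d], [Y → . f d L], [Y → . f x e], [Y → . x num] }  — shift, reduce
  I4: { [Y → e . d] }  — shift
  I5: { [Y → f . d L], [Y → f . x e] }  — shift
  I6: { [Y → x . num] }  — shift
  I7: { [Y → x num .] }  — reduce
  I8: { [L → . Y d], [L → . d L x], [L → .], [Y → . e d], [Y → . f d L], [Y → . f x e], [Y → . x num], [Y → f d . L] }  — shift, reduce
  I9: { [Y → f x . e] }  — shift
  I10: { [Y → f x e .] }  — reduce
  I11: { [Y → f d L .] }  — reduce
  I12: { [Y → e d .] }  — reduce
  I13: { [L → d L . x] }  — shift
  I14: { [L → d L x .] }  — reduce
  I15: { [L → Y d .] }  — reduce

Conflict in state I0:
  Shift-reduce conflict between [L → .] and [L → . d L x]
So the grammar is NOT LR(0).

Answer: No. Shift-reduce conflict between [L → .] and [L → . d L x]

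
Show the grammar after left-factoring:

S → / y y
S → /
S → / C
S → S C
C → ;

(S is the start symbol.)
Left-factoring transforms A → αβ₁ | αβ₂ into A → αA' and A' → β₁ | β₂
(α is the longest common prefix among the alternatives). Repeat until
no nonterminal has two alternatives with a common prefix.

Round 1: S has alternatives sharing prefix '/'. Introduce S': S → / S'
  Add: S' → y y
  Add: S' → ε
  Add: S' → C

No remaining common prefixes — done.

Resulting grammar:
S → / S'
S' → y y
S' → ε
S' → C
S → S C
C → ;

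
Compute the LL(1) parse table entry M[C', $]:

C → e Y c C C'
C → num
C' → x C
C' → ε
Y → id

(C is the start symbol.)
C' → ε

To find M[C', $], we find productions for C' where $ is in the predict set (PREDICT(N → α) = (FIRST(α) \ {ε}) ∪ (FOLLOW(N) if α ⇒* ε)).

Relevant sets:
  FOLLOW(C') = { $, 'x' }

C' → x C: PREDICT = { 'x' }
C' → ε: PREDICT = { $, 'x' }
  $ is in predict set, so this production goes in M[C', $]

M[C', $] = C' → ε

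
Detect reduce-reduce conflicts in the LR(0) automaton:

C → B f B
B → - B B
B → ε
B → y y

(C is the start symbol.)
No reduce-reduce conflicts

A reduce-reduce conflict occurs when an LR(0) state has two complete items [A → α .] and [B → β .] — both call for a reduction, and with no lookahead the parser cannot choose between them.

Augment with C' → C and build the canonical LR(0) collection (I0 = CLOSURE({[C' → . C]}), then GOTO on every symbol after a dot until no new states appear). It has 10 states:
  I0: { [B → . - B B], [B → . y y], [B → .], [C → . B f B], [C' → . C] }  — shift, reduce
  I1: { [B → - . B B], [B → . - B B], [B → . y y], [B → .] }  — shift, reduce
  I2: { [C → B . f B] }  — shift
  I3: { [C' → C .] }  — accept
  I4: { [B → y . y] }  — shift
  I5: { [B → y y .] }  — reduce
  I6: { [B → . - B B], [B → . y y], [B → .], [C → B f . B] }  — shift, reduce
  I7: { [C → B f B .] }  — reduce
  I8: { [B → - B . B], [B → . - B B], [B → . y y], [B → .] }  — shift, reduce
  I9: { [B → - B B .] }  — reduce

No state contains more than one complete item.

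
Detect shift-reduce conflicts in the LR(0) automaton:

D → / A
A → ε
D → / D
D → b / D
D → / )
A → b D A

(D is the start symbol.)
Yes — I1: [A → .] vs [A → . b D A]; I10: [A → .] vs [A → . b D A]; I11: [A → .] vs [A → . b D A]

A shift-reduce conflict occurs when an LR(0) state has both:
  - a complete (reduce) item [A → α .] (dot at the end), and
  - a shift item [B → β . c γ] (dot before a terminal).

Augment with D' → D and build the canonical LR(0) collection (I0 = CLOSURE({[D' → . D]}), then GOTO on every symbol after a dot until no new states appear). It has 15 states:
  I0: { [D → . / )], [D → . / A], [D → . / D], [D → . b / D], [D' → . D] }  — shift
  I1: { [A → . b D A], [A → .], [D → . / )], [D → . / A], [D → . / D], [D → . b / D], [D → / . )], [D → / . A], [D → / . D] }  — shift, reduce
  I2: { [D' → D .] }  — accept
  I3: { [D → b . / D] }  — shift
  I4: { [D → . / )], [D → . / A], [D → . / D], [D → . b / D], [D → b / . D] }  — shift
  I5: { [D → b / D .] }  — reduce
  I6: { [D → / ) .] }  — reduce
  I7: { [D → / A .] }  — reduce
  I8: { [D → / D .] }  — reduce
  I9: { [A → b . D A], [D → . / )], [D → . / A], [D → . / D], [D → . b / D], [D → b . / D] }  — shift
  I10: { [A → . b D A], [A → .], [D → . / )], [D → . / A], [D → . / D], [D → . b / D], [D → / . )], [D → / . A], [D → / . D], [D → b / . D] }  — shift, reduce
  I11: { [A → . b D A], [A → .], [A → b D . A] }  — shift, reduce
  I12: { [A → b D A .] }  — reduce
  I13: { [A → b . D A], [D → . / )], [D → . / A], [D → . / D], [D → . b / D] }  — shift
  I14: { [D → / D .], [D → b / D .] }  — 2 reduces

I1 contains reduce item [A → .] and shift items [A → . b D A], [D → . / )], [D → / . )], [D → . / A], [D → . / D], [D → . b / D] — shift-reduce conflict.
I10 contains reduce item [A → .] and shift items [A → . b D A], [D → . / )], [D → / . )], [D → . / A], [D → . / D], [D → . b / D] — shift-reduce conflict.
I11 contains reduce item [A → .] and shift item [A → . b D A] — shift-reduce conflict.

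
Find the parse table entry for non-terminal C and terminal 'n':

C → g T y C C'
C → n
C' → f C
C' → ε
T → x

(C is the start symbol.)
To find M[C, 'n'], we find productions for C where 'n' is in the predict set (PREDICT(N → α) = (FIRST(α) \ {ε}) ∪ (FOLLOW(N) if α ⇒* ε)).

C → g T y C C': PREDICT = { 'g' }
C → n: PREDICT = { 'n' }
  'n' is in predict set, so this production goes in M[C, 'n']

M[C, 'n'] = C → n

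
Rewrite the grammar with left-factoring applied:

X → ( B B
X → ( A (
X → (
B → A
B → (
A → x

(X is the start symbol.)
X → ( X'
X' → B B
X' → A (
X' → ε
B → A
B → (
A → x

Left-factoring transforms A → αβ₁ | αβ₂ into A → αA' and A' → β₁ | β₂
(α is the longest common prefix among the alternatives). Repeat until
no nonterminal has two alternatives with a common prefix.

Round 1: X has alternatives sharing prefix '('. Introduce X': X → ( X'
  Add: X' → B B
  Add: X' → A (
  Add: X' → ε

No remaining common prefixes — done.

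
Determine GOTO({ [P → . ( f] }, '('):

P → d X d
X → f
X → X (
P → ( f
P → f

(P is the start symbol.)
{ [P → ( . f] }

GOTO(I, '(') = CLOSURE({ [A → αX.β] : [A → α.Xβ] ∈ I, X = '(' })

Items with dot before '(', with the dot advanced:
  [P → . ( f] → [P → ( . f]
Closure adds nothing (no advanced item has the dot before a non-terminal).

GOTO = { [P → ( . f] }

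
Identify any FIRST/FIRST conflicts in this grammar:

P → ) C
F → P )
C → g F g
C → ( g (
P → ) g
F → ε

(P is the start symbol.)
Yes. P → ')' C / P → ')' g on { ')' }

A FIRST/FIRST conflict occurs when two productions N → α and N → β for the same non-terminal have FIRST(α) ∩ FIRST(β) ≠ ∅ (with ε ∈ FIRST of a nullable right-hand side, so two nullable alternatives also conflict).

FIRST sets of the non-terminals at (or reachable through a nullable prefix from) the front of some alternative:
  FIRST(P) = { ')' }

Productions for P:
  P → ) C: FIRST = { ')' }
  P → ) g: FIRST = { ')' }
Productions for F:
  F → P ): FIRST = { ')' }
  F → ε: FIRST = { ε }
Productions for C:
  C → g F g: FIRST = { 'g' }
  C → ( g (: FIRST = { '(' }

Conflict for P: P → ) C and P → ) g
  Overlap: { ')' }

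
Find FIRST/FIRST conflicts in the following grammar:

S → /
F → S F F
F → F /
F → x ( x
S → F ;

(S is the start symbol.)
Yes. S → '/' / S → F ';' on { '/' }; F → S F F / F → F '/' on { '/', 'x' }; F → S F F / F → x '(' x on { 'x' }; F → F '/' / F → x '(' x on { 'x' }

A FIRST/FIRST conflict occurs when two productions N → α and N → β for the same non-terminal have FIRST(α) ∩ FIRST(β) ≠ ∅ (with ε ∈ FIRST of a nullable right-hand side, so two nullable alternatives also conflict).

FIRST sets of the non-terminals at (or reachable through a nullable prefix from) the front of some alternative:
  FIRST(F) = { '/', 'x' }
  FIRST(S) = { '/', 'x' }

Productions for S:
  S → /: FIRST = { '/' }
  S → F ;: FIRST = { '/', 'x' }
Productions for F:
  F → S F F: FIRST = { '/', 'x' }
  F → F /: FIRST = { '/', 'x' }
  F → x ( x: FIRST = { 'x' }

Conflict for S: S → / and S → F ;
  Overlap: { '/' }
Conflict for F: F → S F F and F → F /
  Overlap: { '/', 'x' }
Conflict for F: F → S F F and F → x ( x
  Overlap: { 'x' }
Conflict for F: F → F / and F → x ( x
  Overlap: { 'x' }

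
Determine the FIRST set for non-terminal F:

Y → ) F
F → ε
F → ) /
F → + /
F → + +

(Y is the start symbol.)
To compute FIRST(F), examine every production with F on the left-hand side, reading each right-hand side left to right until a non-nullable symbol is reached.

From F → ε:
  - ε-production, so ε ∈ FIRST(F)
From F → ) /:
  - ')' is a terminal: add ')' and stop
From F → + /:
  - '+' is a terminal: add '+' and stop
From F → + +:
  - '+' is a terminal: add '+' and stop

Collecting: FIRST(F) = { ')', '+', ε }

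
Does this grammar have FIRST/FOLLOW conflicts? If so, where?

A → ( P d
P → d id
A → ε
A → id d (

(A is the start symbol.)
A FIRST/FOLLOW conflict occurs when a non-terminal N has a nullable alternative N → β (β ⇒* ε) and another alternative N → α with FIRST(α) ∩ FOLLOW(N) ≠ ∅: on such a lookahead the parser cannot decide between expanding α and letting N vanish via β.

Nullable non-terminals: A.

A: nullable alternative(s) A → ε; FOLLOW(A) = { $ }
  A → ( P d: FIRST \ {ε} = { '(' } — disjoint from FOLLOW(A)
  A → ε: FIRST \ {ε} = { } — this is the only nullable alternative, skip
  A → id d (: FIRST \ {ε} = { 'id' } — disjoint from FOLLOW(A)

P has no nullable alternative, so no FIRST/FOLLOW check is needed there.

No FIRST/FOLLOW conflicts found.

Answer: No FIRST/FOLLOW conflicts.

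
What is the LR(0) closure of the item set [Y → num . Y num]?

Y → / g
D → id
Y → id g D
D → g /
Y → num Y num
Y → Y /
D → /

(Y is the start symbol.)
{ [Y → . / g], [Y → . Y /], [Y → . id g D], [Y → . num Y num], [Y → num . Y num] }

To compute CLOSURE, for each item [A → α.Bβ] where B is a non-terminal, add [B → .γ] for all productions B → γ; repeat for the newly added items until nothing changes.

Start with: [Y → num . Y num]
  [Y → num . Y num] has the dot before Y: add [Y → . / g], [Y → . id g D], [Y → . num Y num], [Y → . Y /]
No further items can be added.

CLOSURE = { [Y → . / g], [Y → . Y /], [Y → . id g D], [Y → . num Y num], [Y → num . Y num] }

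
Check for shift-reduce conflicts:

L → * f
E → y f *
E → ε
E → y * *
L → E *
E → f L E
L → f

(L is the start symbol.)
A shift-reduce conflict occurs when an LR(0) state has both:
  - a complete (reduce) item [A → α .] (dot at the end), and
  - a shift item [B → β . c γ] (dot before a terminal).

Augment with L' → L and build the canonical LR(0) collection (I0 = CLOSURE({[L' → . L]}), then GOTO on every symbol after a dot until no new states appear). It has 15 states:
  I0: { [E → . f L E], [E → . y * *], [E → . y f *], [E → .], [L → . * f], [L → . E *], [L → . f], [L' → . L] }  — shift, reduce
  I1: { [L → * . f] }  — shift
  I2: { [L → E . *] }  — shift
  I3: { [L' → L .] }  — accept
  I4: { [E → . f L E], [E → . y * *], [E → . y f *], [E → .], [E → f . L E], [L → . * f], [L → . E *], [L → . f], [L → f .] }  — shift, 2 reduces
  I5: { [E → y . * *], [E → y . f *] }  — shift
  I6: { [E → y * . *] }  — shift
  I7: { [E → y f . *] }  — shift
  I8: { [E → y f * .] }  — reduce
  I9: { [E → y * * .] }  — reduce
  I10: { [E → . f L E], [E → . y * *], [E → . y f *], [E → .], [E → f L . E] }  — shift, reduce
  I11: { [E → f L E .] }  — reduce
  I12: { [E → . f L E], [E → . y * *], [E → . y f *], [E → .], [E → f . L E], [L → . * f], [L → . E *], [L → . f] }  — shift, reduce
  I13: { [L → E * .] }  — reduce
  I14: { [L → * f .] }  — reduce

I0 contains reduce item [E → .] and shift items [E → . f L E], [E → . y * *], [E → . y f *], [L → . * f], [L → . f] — shift-reduce conflict.
I4 contains reduce items [E → .], [L → f .] and shift items [E → . f L E], [E → . y * *], [E → . y f *], [L → . * f], [L → . f] — shift-reduce conflict.
I10 contains reduce item [E → .] and shift items [E → . f L E], [E → . y * *], [E → . y f *] — shift-reduce conflict.
I12 contains reduce item [E → .] and shift items [E → . f L E], [E → . y * *], [E → . y f *], [L → . * f], [L → . f] — shift-reduce conflict.

Answer: Yes — I0: [E → .] vs [E → . f L E]; I4: [E → .] vs [E → . f L E]; I10: [E → .] vs [E → . f L E]; I12: [E → .] vs [E → . f L E]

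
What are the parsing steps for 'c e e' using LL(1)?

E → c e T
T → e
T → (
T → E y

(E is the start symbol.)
Stack is shown with the top on the left.

Stack    Input    Action
------------------------
E $      c e e $  output E → c e T
c e T $  c e e $  match 'c'
e T $    e e $    match 'e'
T $      e $      output T → e
e $      e $      match 'e'
$        $        accept

The string is accepted.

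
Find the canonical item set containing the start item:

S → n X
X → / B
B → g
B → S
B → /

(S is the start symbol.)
First, augment the grammar with S' → S
I₀ = CLOSURE({ [S' → . S] }):
  [S' → . S] has the dot before S: add [S → . n X]
No further items can be added.

I₀ = { [S → . n X], [S' → . S] }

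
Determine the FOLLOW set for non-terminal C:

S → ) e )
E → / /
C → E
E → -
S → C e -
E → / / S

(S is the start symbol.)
In S → C e -: C is followed by e '-', add FIRST(e '-') \ {ε} = { 'e' }

Taking the union: FOLLOW(C) = { 'e' }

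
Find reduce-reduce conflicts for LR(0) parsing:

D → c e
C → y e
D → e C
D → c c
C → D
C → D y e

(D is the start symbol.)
Augment with D' → D and build the canonical LR(0) collection (I0 = CLOSURE({[D' → . D]}), then GOTO on every symbol after a dot until no new states appear). It has 12 states:
  I0: { [D → . c c], [D → . c e], [D → . e C], [D' → . D] }  — shift
  I1: { [D' → D .] }  — accept
  I2: { [D → c . c], [D → c . e] }  — shift
  I3: { [C → . D y e], [C → . D], [C → . y e], [D → . c c], [D → . c e], [D → . e C], [D → e . C] }  — shift
  I4: { [D → e C .] }  — reduce
  I5: { [C → D . y e], [C → D .] }  — shift, reduce
  I6: { [C → y . e] }  — shift
  I7: { [C → y e .] }  — reduce
  I8: { [C → D y . e] }  — shift
  I9: { [C → D y e .] }  — reduce
  I10: { [D → c c .] }  — reduce
  I11: { [D → c e .] }  — reduce

No state contains more than one complete item.

Answer: No reduce-reduce conflicts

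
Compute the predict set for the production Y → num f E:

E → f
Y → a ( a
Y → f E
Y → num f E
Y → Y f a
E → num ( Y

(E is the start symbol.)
PREDICT(Y → num f E) = (FIRST(RHS) \ {ε}) ∪ (FOLLOW(Y) if ε ∈ FIRST(RHS), i.e. RHS ⇒* ε)
FIRST(num f E) = { 'num' }
ε ∉ FIRST(num f E), so FOLLOW(Y) is not added.
PREDICT(Y → num f E) = { 'num' }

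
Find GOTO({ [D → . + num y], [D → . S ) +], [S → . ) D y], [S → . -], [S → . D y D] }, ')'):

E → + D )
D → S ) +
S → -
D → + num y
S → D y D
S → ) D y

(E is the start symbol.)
{ [D → . + num y], [D → . S ) +], [S → ) . D y], [S → . ) D y], [S → . -], [S → . D y D] }

GOTO(I, ')') = CLOSURE({ [A → αX.β] : [A → α.Xβ] ∈ I, X = ')' })

Items with dot before ')', with the dot advanced:
  [S → . ) D y] → [S → ) . D y]
Closure of the advanced items:
  [S → ) . D y] has the dot before D: add [D → . S ) +], [D → . + num y]
  [D → . S ) +] has the dot before S: add [S → . -], [S → . D y D], [S → . ) D y]

GOTO = { [D → . + num y], [D → . S ) +], [S → ) . D y], [S → . ) D y], [S → . -], [S → . D y D] }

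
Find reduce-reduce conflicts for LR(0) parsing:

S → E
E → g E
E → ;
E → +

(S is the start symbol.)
No reduce-reduce conflicts

Augment with S' → S and build the canonical LR(0) collection (I0 = CLOSURE({[S' → . S]}), then GOTO on every symbol after a dot until no new states appear). It has 7 states:
  I0: { [E → . +], [E → . ;], [E → . g E], [S → . E], [S' → . S] }  — shift
  I1: { [E → + .] }  — reduce
  I2: { [E → ; .] }  — reduce
  I3: { [S → E .] }  — reduce
  I4: { [S' → S .] }  — accept
  I5: { [E → . +], [E → . ;], [E → . g E], [E → g . E] }  — shift
  I6: { [E → g E .] }  — reduce

No state contains more than one complete item.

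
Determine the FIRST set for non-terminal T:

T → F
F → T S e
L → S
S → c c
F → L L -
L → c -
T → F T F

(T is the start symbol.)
{ 'c' }

FIRST sets of the other non-terminals involved (by the same procedure, iterated to a fixed point):
  FIRST(F) = { 'c' }

From T → F:
  - F is a non-terminal: add FIRST(F) \ {ε} = { 'c' }
    F is not nullable, so stop
From T → F T F:
  - F is a non-terminal: add FIRST(F) \ {ε} = { 'c' }
    F is not nullable, so stop

Collecting: FIRST(T) = { 'c' }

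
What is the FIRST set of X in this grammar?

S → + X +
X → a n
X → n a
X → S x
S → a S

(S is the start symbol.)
To compute FIRST(X), examine every production with X on the left-hand side, reading each right-hand side left to right until a non-nullable symbol is reached.

FIRST sets of the other non-terminals involved (by the same procedure, iterated to a fixed point):
  FIRST(S) = { '+', 'a' }

From X → a n:
  - a is a terminal: add 'a' and stop
From X → n a:
  - n is a terminal: add 'n' and stop
From X → S x:
  - S is a non-terminal: add FIRST(S) \ {ε} = { '+', 'a' }
    S is not nullable, so stop

Collecting: FIRST(X) = { '+', 'a', 'n' }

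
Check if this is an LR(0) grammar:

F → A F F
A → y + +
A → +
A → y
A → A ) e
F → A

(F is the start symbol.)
No. Shift-reduce conflict between [F → A .] and [A → . +]

A grammar is LR(0) if no state in the canonical LR(0) collection has:
  - both a shift item (dot before a terminal) and a complete item (shift-reduce conflict), or
  - two or more complete items (reduce-reduce conflict; the accept item [F' → F .] counts as a complete item here).

Augment with F' → F and build the canonical LR(0) collection (I0 = CLOSURE({[F' → . F]}), then GOTO on every symbol after a dot until no new states appear). It has 11 states:
  I0: { [A → . +], [A → . A ) e], [A → . y + +], [A → . y], [F → . A F F], [F → . A], [F' → . F] }  — shift
  I1: { [A → + .] }  — reduce
  I2: { [A → . +], [A → . A ) e], [A → . y + +], [A → . y], [A → A . ) e], [F → . A F F], [F → . A], [F → A . F F], [F → A .] }  — shift, reduce
  I3: { [F' → F .] }  — accept
  I4: { [A → y . + +], [A → y .] }  — shift, reduce
  I5: { [A → y + . +] }  — shift
  I6: { [A → y + + .] }  — reduce
  I7: { [A → A ) . e] }  — shift
  I8: { [A → . +], [A → . A ) e], [A → . y + +], [A → . y], [F → . A F F], [F → . A], [F → A F . F] }  — shift
  I9: { [F → A F F .] }  — reduce
  I10: { [A → A ) e .] }  — reduce

Conflict in state I2:
  Shift-reduce conflict between [F → A .] and [A → . +]
So the grammar is NOT LR(0).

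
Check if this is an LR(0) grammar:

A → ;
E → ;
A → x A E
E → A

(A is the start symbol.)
No. Reduce-reduce conflict: [A → ; .] and [E → ; .]

A grammar is LR(0) if no state in the canonical LR(0) collection has:
  - both a shift item (dot before a terminal) and a complete item (shift-reduce conflict), or
  - two or more complete items (reduce-reduce conflict; the accept item [A' → A .] counts as a complete item here).

Augment with A' → A and build the canonical LR(0) collection (I0 = CLOSURE({[A' → . A]}), then GOTO on every symbol after a dot until no new states appear). It has 8 states:
  I0: { [A → . ;], [A → . x A E], [A' → . A] }  — shift
  I1: { [A → ; .] }  — reduce
  I2: { [A' → A .] }  — accept
  I3: { [A → . ;], [A → . x A E], [A → x . A E] }  — shift
  I4: { [A → . ;], [A → . x A E], [A → x A . E], [E → . ;], [E → . A] }  — shift
  I5: { [A → ; .], [E → ; .] }  — 2 reduces
  I6: { [E → A .] }  — reduce
  I7: { [A → x A E .] }  — reduce

Conflict in state I5:
  Reduce-reduce conflict: [A → ; .] and [E → ; .]
So the grammar is NOT LR(0).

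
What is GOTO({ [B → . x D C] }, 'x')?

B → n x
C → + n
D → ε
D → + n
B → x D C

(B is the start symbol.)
{ [B → x . D C], [D → . + n], [D → .] }

GOTO(I, 'x') = CLOSURE({ [A → αX.β] : [A → α.Xβ] ∈ I, X = 'x' })

Items with dot before 'x', with the dot advanced:
  [B → . x D C] → [B → x . D C]
Closure of the advanced items:
  [B → x . D C] has the dot before D: add [D → .], [D → . + n]

GOTO = { [B → x . D C], [D → . + n], [D → .] }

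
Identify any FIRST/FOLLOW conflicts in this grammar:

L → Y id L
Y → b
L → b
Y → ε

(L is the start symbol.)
A FIRST/FOLLOW conflict occurs when a non-terminal N has a nullable alternative N → β (β ⇒* ε) and another alternative N → α with FIRST(α) ∩ FOLLOW(N) ≠ ∅: on such a lookahead the parser cannot decide between expanding α and letting N vanish via β.

Nullable non-terminals: Y.

Y: nullable alternative(s) Y → ε; FOLLOW(Y) = { 'id' }
  Y → b: FIRST \ {ε} = { 'b' } — disjoint from FOLLOW(Y)
  Y → ε: FIRST \ {ε} = { } — this is the only nullable alternative, skip

L has no nullable alternative, so no FIRST/FOLLOW check is needed there.

No FIRST/FOLLOW conflicts found.

Answer: No FIRST/FOLLOW conflicts.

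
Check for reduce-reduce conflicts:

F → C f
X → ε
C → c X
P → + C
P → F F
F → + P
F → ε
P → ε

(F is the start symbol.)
Yes — I1: [F → .] vs [P → .]; I7: [F → .] vs [P → .]

A reduce-reduce conflict occurs when an LR(0) state has two complete items [A → α .] and [B → β .] — both call for a reduction, and with no lookahead the parser cannot choose between them.

Augment with F' → F and build the canonical LR(0) collection (I0 = CLOSURE({[F' → . F]}), then GOTO on every symbol after a dot until no new states appear). It has 12 states:
  I0: { [C → . c X], [F → . + P], [F → . C f], [F → .], [F' → . F] }  — shift, reduce
  I1: { [C → . c X], [F → + . P], [F → . + P], [F → . C f], [F → .], [P → . + C], [P → . F F], [P → .] }  — shift, 2 reduces
  I2: { [F → C . f] }  — shift
  I3: { [F' → F .] }  — accept
  I4: { [C → c . X], [X → .] }  — reduce
  I5: { [C → c X .] }  — reduce
  I6: { [F → C f .] }  — reduce
  I7: { [C → . c X], [F → + . P], [F → . + P], [F → . C f], [F → .], [P → + . C], [P → . + C], [P → . F F], [P → .] }  — shift, 2 reduces
  I8: { [C → . c X], [F → . + P], [F → . C f], [F → .], [P → F . F] }  — shift, reduce
  I9: { [F → + P .] }  — reduce
  I10: { [P → F F .] }  — reduce
  I11: { [F → C . f], [P → + C .] }  — shift, reduce

I1 contains complete items [F → .], [P → .] — reduce-reduce conflict.
I7 contains complete items [F → .], [P → .] — reduce-reduce conflict.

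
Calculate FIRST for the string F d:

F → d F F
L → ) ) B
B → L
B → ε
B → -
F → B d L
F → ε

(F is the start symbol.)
FIRST sets of the non-terminals involved (from the grammar, by fixed-point iteration):
  FIRST(F) = { ')', '-', 'd', ε }

To compute FIRST(F d), process the symbols left to right:
Symbol F is a non-terminal. Add FIRST(F) \ {ε} = { ')', '-', 'd' }
F is nullable (ε ∈ FIRST(F)), continue to the next symbol.
Symbol d is a terminal. Add 'd' and stop.
FIRST(F d) = { ')', '-', 'd' }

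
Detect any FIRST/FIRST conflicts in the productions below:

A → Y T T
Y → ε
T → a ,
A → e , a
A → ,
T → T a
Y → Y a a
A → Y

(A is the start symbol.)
Yes. A → Y T T / A → Y on { 'a' }; T → a ',' / T → T a on { 'a' }

FIRST sets of the non-terminals at (or reachable through a nullable prefix from) the front of some alternative:
  FIRST(Y) = { 'a', ε }
  FIRST(T) = { 'a' }

Productions for A:
  A → Y T T: FIRST = { 'a' }
  A → e , a: FIRST = { 'e' }
  A → ,: FIRST = { ',' }
  A → Y: FIRST = { 'a', ε }
Productions for Y:
  Y → ε: FIRST = { ε }
  Y → Y a a: FIRST = { 'a' }
Productions for T:
  T → a ,: FIRST = { 'a' }
  T → T a: FIRST = { 'a' }

Conflict for A: A → Y T T and A → Y
  Overlap: { 'a' }
Conflict for T: T → a , and T → T a
  Overlap: { 'a' }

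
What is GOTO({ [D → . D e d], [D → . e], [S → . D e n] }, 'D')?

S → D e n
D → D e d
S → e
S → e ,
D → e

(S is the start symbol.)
GOTO(I, 'D') = CLOSURE({ [A → αX.β] : [A → α.Xβ] ∈ I, X = 'D' })

Items with dot before 'D', with the dot advanced:
  [D → . D e d] → [D → D . e d]
  [S → . D e n] → [S → D . e n]
Closure adds nothing (no advanced item has the dot before a non-terminal).

GOTO = { [D → D . e d], [S → D . e n] }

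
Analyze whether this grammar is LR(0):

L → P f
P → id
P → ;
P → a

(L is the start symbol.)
Yes, the grammar is LR(0)

Augment with L' → L and build the canonical LR(0) collection (I0 = CLOSURE({[L' → . L]}), then GOTO on every symbol after a dot until no new states appear). It has 7 states:
  I0: { [L → . P f], [L' → . L], [P → . ;], [P → . a], [P → . id] }  — shift
  I1: { [P → ; .] }  — reduce
  I2: { [L' → L .] }  — accept
  I3: { [L → P . f] }  — shift
  I4: { [P → a .] }  — reduce
  I5: { [P → id .] }  — reduce
  I6: { [L → P f .] }  — reduce

Every state is either a pure shift/goto state or contains exactly one complete item and nothing to shift — no conflicts. The grammar is LR(0).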